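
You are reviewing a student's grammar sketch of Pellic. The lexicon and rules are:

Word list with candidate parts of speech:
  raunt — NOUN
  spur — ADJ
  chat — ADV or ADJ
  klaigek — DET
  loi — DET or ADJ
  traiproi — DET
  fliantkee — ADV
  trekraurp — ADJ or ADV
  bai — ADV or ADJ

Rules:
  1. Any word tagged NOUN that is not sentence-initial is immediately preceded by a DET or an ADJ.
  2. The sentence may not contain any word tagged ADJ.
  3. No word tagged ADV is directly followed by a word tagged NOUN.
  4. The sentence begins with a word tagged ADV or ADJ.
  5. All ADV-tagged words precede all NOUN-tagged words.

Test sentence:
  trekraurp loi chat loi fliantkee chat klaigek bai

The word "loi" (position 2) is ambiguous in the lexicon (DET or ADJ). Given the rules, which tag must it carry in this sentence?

Candidates per position — 1:trekraurp {ADJ,ADV}; 2:loi {DET,ADJ}; 3:chat {ADV,ADJ}; 4:loi {DET,ADJ}; 5:fliantkee {ADV}; 6:chat {ADV,ADJ}; 7:klaigek {DET}; 8:bai {ADV,ADJ}.
Word 1 cannot be ADJ — rule 2 would then fail for every completion. It is ADV.
Word 2 cannot be ADJ — rule 2 would then fail for every completion. It is DET.
Word 3 cannot be ADJ — rule 2 would then fail for every completion. It is ADV.
Word 4 cannot be ADJ — rule 2 would then fail for every completion. It is DET.
Word 6 cannot be ADJ — rule 2 would then fail for every completion. It is ADV.
Word 8 cannot be ADJ — rule 2 would then fail for every completion. It is ADV.
So the tagging must be: ADV DET ADV DET ADV ADV DET ADV.
Verifying each rule — rule 1 ✓; rule 2 ✓; rule 3 ✓; rule 4 ✓; rule 5 ✓.

DET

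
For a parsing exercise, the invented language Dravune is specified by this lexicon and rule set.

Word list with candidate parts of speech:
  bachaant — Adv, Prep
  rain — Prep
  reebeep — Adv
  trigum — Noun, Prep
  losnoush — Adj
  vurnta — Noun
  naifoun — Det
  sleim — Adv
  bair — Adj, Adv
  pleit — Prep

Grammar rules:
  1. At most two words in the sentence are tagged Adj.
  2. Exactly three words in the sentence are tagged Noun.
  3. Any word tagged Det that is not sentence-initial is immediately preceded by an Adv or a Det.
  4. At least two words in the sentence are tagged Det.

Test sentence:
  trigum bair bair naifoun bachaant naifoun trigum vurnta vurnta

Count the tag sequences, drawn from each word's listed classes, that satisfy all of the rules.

Candidates per position — 1:trigum {Noun,Prep}; 2:bair {Adj,Adv}; 3:bair {Adj,Adv}; 4:naifoun {Det}; 5:bachaant {Adv,Prep}; 6:naifoun {Det}; 7:trigum {Noun,Prep}; 8:vurnta {Noun}; 9:vurnta {Noun}.
There are 32 candidate sequences in total.
The sequences that satisfy every rule: Noun Adj Adv Det Adv Det Prep Noun Noun; Noun Adv Adv Det Adv Det Prep Noun Noun; Prep Adj Adv Det Adv Det Noun Noun Noun; Prep Adv Adv Det Adv Det Noun Noun Noun.
Count = 4.

4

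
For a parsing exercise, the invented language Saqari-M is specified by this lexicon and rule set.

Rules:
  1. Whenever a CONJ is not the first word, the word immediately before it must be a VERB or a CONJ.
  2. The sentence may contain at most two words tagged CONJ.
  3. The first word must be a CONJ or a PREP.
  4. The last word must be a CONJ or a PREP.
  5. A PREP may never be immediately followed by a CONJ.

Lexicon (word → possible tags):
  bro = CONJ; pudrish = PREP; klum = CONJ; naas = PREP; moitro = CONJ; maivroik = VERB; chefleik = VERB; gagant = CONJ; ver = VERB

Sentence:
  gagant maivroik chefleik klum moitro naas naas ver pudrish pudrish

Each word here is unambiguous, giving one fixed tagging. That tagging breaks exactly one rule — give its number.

Fixed tagging: CONJ VERB VERB CONJ CONJ PREP PREP VERB PREP PREP.
Applying the rules: R1 holds, R2 violated, R3 holds, R4 holds, R5 holds.
Only rule 2 fails.

2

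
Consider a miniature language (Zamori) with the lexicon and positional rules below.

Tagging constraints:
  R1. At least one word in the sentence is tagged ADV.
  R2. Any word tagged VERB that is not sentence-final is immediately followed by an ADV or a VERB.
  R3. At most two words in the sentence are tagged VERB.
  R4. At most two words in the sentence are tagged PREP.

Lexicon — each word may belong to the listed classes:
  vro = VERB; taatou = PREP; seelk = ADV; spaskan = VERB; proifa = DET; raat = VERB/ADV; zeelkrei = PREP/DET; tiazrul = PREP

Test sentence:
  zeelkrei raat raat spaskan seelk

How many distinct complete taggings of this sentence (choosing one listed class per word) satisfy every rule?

Candidates per position — 1:zeelkrei {PREP,DET}; 2:raat {VERB,ADV}; 3:raat {VERB,ADV}; 4:spaskan {VERB}; 5:seelk {ADV}.
There are 8 candidate sequences in total.
Checking each against the rules leaves 6 sequences.
Count = 6.

6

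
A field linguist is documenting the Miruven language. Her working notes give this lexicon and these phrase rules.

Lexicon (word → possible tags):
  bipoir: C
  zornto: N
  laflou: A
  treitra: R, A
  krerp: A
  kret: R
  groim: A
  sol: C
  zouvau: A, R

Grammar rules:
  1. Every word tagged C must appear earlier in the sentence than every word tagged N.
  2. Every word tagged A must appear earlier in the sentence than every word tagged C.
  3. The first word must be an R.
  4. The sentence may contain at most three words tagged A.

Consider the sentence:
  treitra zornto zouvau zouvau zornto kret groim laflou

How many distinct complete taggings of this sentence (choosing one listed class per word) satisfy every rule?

Candidates per position — 1:treitra {R,A}; 2:zornto {N}; 3:zouvau {A,R}; 4:zouvau {A,R}; 5:zornto {N}; 6:kret {R}; 7:groim {A}; 8:laflou {A}.
There are 8 candidate sequences in total.
The sequences that satisfy every rule: R N A R N R A A; R N R A N R A A; R N R R N R A A.
Count = 3.

3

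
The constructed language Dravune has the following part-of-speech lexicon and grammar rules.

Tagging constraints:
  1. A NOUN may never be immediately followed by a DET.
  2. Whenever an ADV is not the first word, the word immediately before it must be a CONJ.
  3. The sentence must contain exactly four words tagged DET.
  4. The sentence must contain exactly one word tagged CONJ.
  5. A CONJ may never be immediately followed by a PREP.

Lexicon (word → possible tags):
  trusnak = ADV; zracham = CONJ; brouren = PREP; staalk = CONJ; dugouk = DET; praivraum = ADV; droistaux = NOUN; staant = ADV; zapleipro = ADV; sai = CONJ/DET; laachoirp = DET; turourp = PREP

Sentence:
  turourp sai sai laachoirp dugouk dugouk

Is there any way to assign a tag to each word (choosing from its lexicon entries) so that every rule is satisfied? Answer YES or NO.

Candidates per position — 1:turourp {PREP}; 2:sai {CONJ,DET}; 3:sai {CONJ,DET}; 4:laachoirp {DET}; 5:dugouk {DET}; 6:dugouk {DET}.
One satisfying assignment: PREP CONJ DET DET DET DET.
Check: rule 1 holds; rule 2 holds; rule 3 holds; rule 4 holds; rule 5 holds.

YES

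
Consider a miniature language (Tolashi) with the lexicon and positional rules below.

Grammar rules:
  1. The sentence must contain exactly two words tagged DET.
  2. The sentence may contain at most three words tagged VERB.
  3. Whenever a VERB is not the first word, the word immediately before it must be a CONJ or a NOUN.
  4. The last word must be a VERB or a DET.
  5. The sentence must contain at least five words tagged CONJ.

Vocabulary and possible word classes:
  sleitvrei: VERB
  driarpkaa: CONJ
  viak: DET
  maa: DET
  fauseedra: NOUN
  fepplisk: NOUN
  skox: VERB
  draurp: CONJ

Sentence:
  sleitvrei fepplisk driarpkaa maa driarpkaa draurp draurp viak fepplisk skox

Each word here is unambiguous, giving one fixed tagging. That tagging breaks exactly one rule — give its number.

5

Fixed tagging: VERB NOUN CONJ DET CONJ CONJ CONJ DET NOUN VERB.
Rule check: R1 holds, R2 holds, R3 holds, R4 holds, R5 violated.
Only rule 5 fails.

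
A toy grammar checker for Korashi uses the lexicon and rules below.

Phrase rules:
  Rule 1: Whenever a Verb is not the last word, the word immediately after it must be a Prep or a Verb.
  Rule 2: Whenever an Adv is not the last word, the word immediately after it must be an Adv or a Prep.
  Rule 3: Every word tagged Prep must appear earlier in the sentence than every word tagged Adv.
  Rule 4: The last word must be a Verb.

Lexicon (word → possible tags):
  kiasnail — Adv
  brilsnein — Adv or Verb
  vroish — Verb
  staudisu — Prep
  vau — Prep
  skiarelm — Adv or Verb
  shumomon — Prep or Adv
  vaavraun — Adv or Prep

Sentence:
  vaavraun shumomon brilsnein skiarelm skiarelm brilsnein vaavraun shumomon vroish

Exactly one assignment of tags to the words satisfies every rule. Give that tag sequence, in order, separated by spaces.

Prep Prep Verb Verb Verb Verb Prep Prep Verb

Candidates per position — 1:vaavraun {Adv,Prep}; 2:shumomon {Prep,Adv}; 3:brilsnein {Adv,Verb}; 4:skiarelm {Adv,Verb}; 5:skiarelm {Adv,Verb}; 6:brilsnein {Adv,Verb}; 7:vaavraun {Adv,Prep}; 8:shumomon {Prep,Adv}; 9:vroish {Verb}.
Position 8: tagging it Adv would leave rule 2 unsatisfiable, so it must be Prep.
Position 1: tagging it Adv would leave rule 3 unsatisfiable, so it must be Prep.
Position 2: tagging it Adv would leave rule 3 unsatisfiable, so it must be Prep.
Position 3: tagging it Adv would leave rule 3 unsatisfiable, so it must be Verb.
Position 4: tagging it Adv would leave rule 1 unsatisfiable, so it must be Verb.
Position 5: tagging it Adv would leave rule 1 unsatisfiable, so it must be Verb.
Position 6: tagging it Adv would leave rule 1 unsatisfiable, so it must be Verb.
Position 7: tagging it Adv would leave rule 1 unsatisfiable, so it must be Prep.
That leaves exactly one tagging: Prep Prep Verb Verb Verb Verb Prep Prep Verb.
Checking: rule 1 satisfied; rule 2 satisfied; rule 3 satisfied; rule 4 satisfied.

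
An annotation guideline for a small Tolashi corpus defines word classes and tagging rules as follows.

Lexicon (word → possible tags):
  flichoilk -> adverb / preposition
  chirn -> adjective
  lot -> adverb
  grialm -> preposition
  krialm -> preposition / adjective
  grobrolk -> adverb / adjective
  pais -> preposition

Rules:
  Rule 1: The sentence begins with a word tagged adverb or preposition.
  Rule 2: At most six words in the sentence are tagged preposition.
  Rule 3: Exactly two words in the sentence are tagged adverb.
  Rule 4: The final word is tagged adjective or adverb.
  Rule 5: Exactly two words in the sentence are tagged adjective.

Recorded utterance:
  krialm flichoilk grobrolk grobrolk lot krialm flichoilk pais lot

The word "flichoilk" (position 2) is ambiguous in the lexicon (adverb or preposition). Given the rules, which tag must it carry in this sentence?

Candidates per position — 1:krialm {preposition,adjective}; 2:flichoilk {adverb,preposition}; 3:grobrolk {adverb,adjective}; 4:grobrolk {adverb,adjective}; 5:lot {adverb}; 6:krialm {preposition,adjective}; 7:flichoilk {adverb,preposition}; 8:pais {preposition}; 9:lot {adverb}.
Position 1: tagging it adjective would leave rule 1 unsatisfiable, so it must be preposition.
Position 2: tagging it adverb would leave rule 3 unsatisfiable, so it must be preposition.
Position 3: tagging it adverb would leave rule 3 unsatisfiable, so it must be adjective.
Position 4: tagging it adverb would leave rule 3 unsatisfiable, so it must be adjective.
Position 6: tagging it adjective would leave rule 5 unsatisfiable, so it must be preposition.
Position 7: tagging it adverb would leave rule 3 unsatisfiable, so it must be preposition.
The only consistent sequence is: preposition preposition adjective adjective adverb preposition preposition preposition adverb.
Checking: rule 1 satisfied; rule 2 satisfied; rule 3 satisfied; rule 4 satisfied; rule 5 satisfied.

preposition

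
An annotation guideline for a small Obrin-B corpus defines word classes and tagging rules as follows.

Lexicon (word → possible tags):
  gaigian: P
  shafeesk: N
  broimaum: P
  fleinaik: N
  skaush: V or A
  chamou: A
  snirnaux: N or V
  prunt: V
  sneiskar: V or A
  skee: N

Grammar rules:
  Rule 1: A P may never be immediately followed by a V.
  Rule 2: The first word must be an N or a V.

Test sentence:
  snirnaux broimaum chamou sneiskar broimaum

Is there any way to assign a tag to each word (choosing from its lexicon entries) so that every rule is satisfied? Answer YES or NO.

YES

Candidates per position — 1:snirnaux {N,V}; 2:broimaum {P}; 3:chamou {A}; 4:sneiskar {V,A}; 5:broimaum {P}.
One satisfying assignment: V P A V P.
Verifying each rule — rule 1 ok; rule 2 ok.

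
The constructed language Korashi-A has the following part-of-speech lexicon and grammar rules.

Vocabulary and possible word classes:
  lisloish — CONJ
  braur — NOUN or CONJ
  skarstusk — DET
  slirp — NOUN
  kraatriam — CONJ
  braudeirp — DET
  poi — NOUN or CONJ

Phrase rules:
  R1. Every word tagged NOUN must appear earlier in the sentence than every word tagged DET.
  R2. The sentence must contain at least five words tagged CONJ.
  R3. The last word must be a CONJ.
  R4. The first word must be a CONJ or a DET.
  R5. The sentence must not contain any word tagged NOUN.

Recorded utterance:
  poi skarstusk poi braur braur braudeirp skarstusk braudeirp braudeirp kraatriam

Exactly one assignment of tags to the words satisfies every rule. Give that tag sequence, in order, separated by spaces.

CONJ DET CONJ CONJ CONJ DET DET DET DET CONJ

Candidates per position — 1:poi {NOUN,CONJ}; 2:skarstusk {DET}; 3:poi {NOUN,CONJ}; 4:braur {NOUN,CONJ}; 5:braur {NOUN,CONJ}; 6:braudeirp {DET}; 7:skarstusk {DET}; 8:braudeirp {DET}; 9:braudeirp {DET}; 10:kraatriam {CONJ}.
At position 1, choosing NOUN makes rule 2 impossible to satisfy; hence CONJ.
At position 3, choosing NOUN makes rule 1 impossible to satisfy; hence CONJ.
At position 4, choosing NOUN makes rule 1 impossible to satisfy; hence CONJ.
At position 5, choosing NOUN makes rule 1 impossible to satisfy; hence CONJ.
So the tagging must be: CONJ DET CONJ CONJ CONJ DET DET DET DET CONJ.
Verifying each rule — rule 1 satisfied; rule 2 satisfied; rule 3 satisfied; rule 4 satisfied; rule 5 satisfied.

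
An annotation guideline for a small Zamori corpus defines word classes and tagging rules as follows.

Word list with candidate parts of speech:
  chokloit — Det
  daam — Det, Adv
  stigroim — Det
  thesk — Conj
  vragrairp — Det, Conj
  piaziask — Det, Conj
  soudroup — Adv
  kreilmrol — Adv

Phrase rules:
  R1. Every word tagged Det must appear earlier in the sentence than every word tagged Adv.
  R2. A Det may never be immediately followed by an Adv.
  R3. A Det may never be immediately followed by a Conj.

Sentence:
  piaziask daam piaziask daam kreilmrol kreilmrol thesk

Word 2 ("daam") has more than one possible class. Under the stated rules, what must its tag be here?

Candidates per position — 1:piaziask {Det,Conj}; 2:daam {Det,Adv}; 3:piaziask {Det,Conj}; 4:daam {Det,Adv}; 5:kreilmrol {Adv}; 6:kreilmrol {Adv}; 7:thesk {Conj}.
Position 3: tagging it Det would leave rule 2 unsatisfiable, so it must be Conj.
Position 4: tagging it Det would leave rule 2 unsatisfiable, so it must be Adv.
Position 2: tagging it Det would leave rule 3 unsatisfiable, so it must be Adv.
Position 1: tagging it Det would leave rule 2 unsatisfiable, so it must be Conj.
The unique satisfying tagging is: Conj Adv Conj Adv Adv Adv Conj.
Rule-by-rule: rule 1 holds; rule 2 holds; rule 3 holds.

Adv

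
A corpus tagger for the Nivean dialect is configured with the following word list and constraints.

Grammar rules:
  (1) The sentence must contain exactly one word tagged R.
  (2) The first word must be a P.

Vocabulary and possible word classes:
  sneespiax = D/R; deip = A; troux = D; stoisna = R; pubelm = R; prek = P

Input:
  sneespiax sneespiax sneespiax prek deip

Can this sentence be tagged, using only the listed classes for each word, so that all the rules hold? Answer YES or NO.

Candidates per position — 1:sneespiax {D,R}; 2:sneespiax {D,R}; 3:sneespiax {D,R}; 4:prek {P}; 5:deip {A}.
Rule 2 cannot be satisfied by any choice of tags from the lexicon.
So there is no consistent tagging.

NO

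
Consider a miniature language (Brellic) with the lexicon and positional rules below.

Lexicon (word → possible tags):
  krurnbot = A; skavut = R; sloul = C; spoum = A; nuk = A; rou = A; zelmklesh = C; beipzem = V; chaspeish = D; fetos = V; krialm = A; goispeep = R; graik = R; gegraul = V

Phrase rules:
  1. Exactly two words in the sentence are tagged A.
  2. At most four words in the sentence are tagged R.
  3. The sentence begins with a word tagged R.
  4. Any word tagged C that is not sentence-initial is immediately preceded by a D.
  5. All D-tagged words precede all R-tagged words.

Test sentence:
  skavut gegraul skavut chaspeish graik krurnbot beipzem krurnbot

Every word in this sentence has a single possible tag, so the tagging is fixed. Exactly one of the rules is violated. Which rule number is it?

Fixed tagging: R V R D R A V A.
Rule check: R1 pass, R2 pass, R3 pass, R4 pass, R5 fail.
Only rule 5 fails.

5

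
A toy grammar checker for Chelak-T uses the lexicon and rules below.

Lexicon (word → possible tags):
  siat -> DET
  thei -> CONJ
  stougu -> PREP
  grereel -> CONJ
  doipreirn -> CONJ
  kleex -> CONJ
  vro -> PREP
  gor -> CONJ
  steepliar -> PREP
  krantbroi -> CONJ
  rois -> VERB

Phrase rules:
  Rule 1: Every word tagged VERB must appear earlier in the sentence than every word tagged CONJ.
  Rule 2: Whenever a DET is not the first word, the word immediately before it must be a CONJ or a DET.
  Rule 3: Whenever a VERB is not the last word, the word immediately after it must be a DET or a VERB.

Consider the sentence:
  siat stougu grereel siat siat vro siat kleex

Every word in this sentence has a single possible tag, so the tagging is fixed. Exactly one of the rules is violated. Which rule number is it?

Fixed tagging: DET PREP CONJ DET DET PREP DET CONJ.
Applying the rules: R1 ✓, R2 ✗, R3 ✓.
Only rule 2 fails.

2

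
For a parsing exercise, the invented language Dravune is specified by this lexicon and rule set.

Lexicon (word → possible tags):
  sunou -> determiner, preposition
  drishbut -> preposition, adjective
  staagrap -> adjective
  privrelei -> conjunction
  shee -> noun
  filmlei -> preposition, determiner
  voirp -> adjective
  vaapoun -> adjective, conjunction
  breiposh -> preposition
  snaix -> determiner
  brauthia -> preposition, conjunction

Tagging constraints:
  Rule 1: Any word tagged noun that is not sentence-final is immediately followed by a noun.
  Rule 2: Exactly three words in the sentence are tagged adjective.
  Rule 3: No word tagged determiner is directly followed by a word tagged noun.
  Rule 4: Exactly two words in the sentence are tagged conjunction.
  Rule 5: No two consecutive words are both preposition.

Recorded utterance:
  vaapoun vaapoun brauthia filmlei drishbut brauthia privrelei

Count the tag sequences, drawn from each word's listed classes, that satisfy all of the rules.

3

Candidates per position — 1:vaapoun {adjective,conjunction}; 2:vaapoun {adjective,conjunction}; 3:brauthia {preposition,conjunction}; 4:filmlei {preposition,determiner}; 5:drishbut {preposition,adjective}; 6:brauthia {preposition,conjunction}; 7:privrelei {conjunction}.
There are 64 candidate sequences in total.
The sequences that satisfy every rule: adjective adjective preposition determiner adjective conjunction conjunction; adjective adjective conjunction preposition adjective preposition conjunction; adjective adjective conjunction determiner adjective preposition conjunction.
Count = 3.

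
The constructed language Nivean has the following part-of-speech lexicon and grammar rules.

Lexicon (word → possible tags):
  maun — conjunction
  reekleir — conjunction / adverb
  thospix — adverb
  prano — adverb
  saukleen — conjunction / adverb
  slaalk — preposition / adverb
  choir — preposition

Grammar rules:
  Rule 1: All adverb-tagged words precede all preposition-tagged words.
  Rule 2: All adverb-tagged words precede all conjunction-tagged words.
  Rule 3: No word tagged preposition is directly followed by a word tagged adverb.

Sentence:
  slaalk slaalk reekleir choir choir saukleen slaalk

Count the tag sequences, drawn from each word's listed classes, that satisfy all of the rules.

4

Candidates per position — 1:slaalk {preposition,adverb}; 2:slaalk {preposition,adverb}; 3:reekleir {conjunction,adverb}; 4:choir {preposition}; 5:choir {preposition}; 6:saukleen {conjunction,adverb}; 7:slaalk {preposition,adverb}.
There are 32 candidate sequences in total.
The sequences that satisfy every rule: preposition preposition conjunction preposition preposition conjunction preposition; adverb preposition conjunction preposition preposition conjunction preposition; adverb adverb conjunction preposition preposition conjunction preposition; adverb adverb adverb preposition preposition conjunction preposition.
Count = 4.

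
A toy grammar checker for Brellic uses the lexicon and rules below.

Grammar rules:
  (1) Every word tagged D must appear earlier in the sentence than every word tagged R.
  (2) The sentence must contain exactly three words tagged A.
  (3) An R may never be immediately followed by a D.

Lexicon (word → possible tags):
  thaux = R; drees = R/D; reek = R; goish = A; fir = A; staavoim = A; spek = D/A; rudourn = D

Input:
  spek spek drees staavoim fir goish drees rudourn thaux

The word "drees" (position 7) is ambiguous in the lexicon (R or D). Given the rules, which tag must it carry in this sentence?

Candidates per position — 1:spek {D,A}; 2:spek {D,A}; 3:drees {R,D}; 4:staavoim {A}; 5:fir {A}; 6:goish {A}; 7:drees {R,D}; 8:rudourn {D}; 9:thaux {R}.
Position 1: tagging it A would leave rule 2 unsatisfiable, so it must be D.
Position 2: tagging it A would leave rule 2 unsatisfiable, so it must be D.
Position 3: tagging it R would leave rule 1 unsatisfiable, so it must be D.
Position 7: tagging it R would leave rule 1 unsatisfiable, so it must be D.
The unique satisfying tagging is: D D D A A A D D R.
Rule-by-rule: rule 1 satisfied; rule 2 satisfied; rule 3 satisfied.

D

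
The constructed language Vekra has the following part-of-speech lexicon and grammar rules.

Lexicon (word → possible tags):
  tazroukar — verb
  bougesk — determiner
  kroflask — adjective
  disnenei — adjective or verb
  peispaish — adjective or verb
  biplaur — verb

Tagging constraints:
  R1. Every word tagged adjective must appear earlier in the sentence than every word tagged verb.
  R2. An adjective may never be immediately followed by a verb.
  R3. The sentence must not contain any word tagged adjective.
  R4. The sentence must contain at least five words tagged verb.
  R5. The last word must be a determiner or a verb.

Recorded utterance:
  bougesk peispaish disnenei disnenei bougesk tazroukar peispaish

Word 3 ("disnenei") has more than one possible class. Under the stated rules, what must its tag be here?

Candidates per position — 1:bougesk {determiner}; 2:peispaish {adjective,verb}; 3:disnenei {adjective,verb}; 4:disnenei {adjective,verb}; 5:bougesk {determiner}; 6:tazroukar {verb}; 7:peispaish {adjective,verb}.
Word 2 cannot be adjective — rule 3 would then fail for every completion. It is verb.
Word 3 cannot be adjective — rule 1 would then fail for every completion. It is verb.
Word 4 cannot be adjective — rule 1 would then fail for every completion. It is verb.
Word 7 cannot be adjective — rule 1 would then fail for every completion. It is verb.
The only consistent sequence is: determiner verb verb verb determiner verb verb.
Rule-by-rule: rule 1 holds; rule 2 holds; rule 3 holds; rule 4 holds; rule 5 holds.

verb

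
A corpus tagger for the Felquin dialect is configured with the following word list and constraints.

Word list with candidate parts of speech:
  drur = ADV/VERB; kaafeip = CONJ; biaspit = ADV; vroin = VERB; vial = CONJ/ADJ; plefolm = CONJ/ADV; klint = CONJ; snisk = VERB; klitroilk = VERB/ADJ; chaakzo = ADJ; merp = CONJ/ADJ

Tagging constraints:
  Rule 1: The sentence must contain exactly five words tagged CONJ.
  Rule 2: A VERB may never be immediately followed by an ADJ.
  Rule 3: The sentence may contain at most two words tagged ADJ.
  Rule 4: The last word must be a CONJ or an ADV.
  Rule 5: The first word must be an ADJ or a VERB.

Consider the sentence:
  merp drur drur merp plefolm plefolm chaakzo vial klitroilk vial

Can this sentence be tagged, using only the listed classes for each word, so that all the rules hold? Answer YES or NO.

YES

Candidates per position — 1:merp {CONJ,ADJ}; 2:drur {ADV,VERB}; 3:drur {ADV,VERB}; 4:merp {CONJ,ADJ}; 5:plefolm {CONJ,ADV}; 6:plefolm {CONJ,ADV}; 7:chaakzo {ADJ}; 8:vial {CONJ,ADJ}; 9:klitroilk {VERB,ADJ}; 10:vial {CONJ,ADJ}.
One satisfying assignment: ADJ ADV VERB CONJ CONJ CONJ ADJ CONJ VERB CONJ.
Verifying each rule — rule 1 satisfied; rule 2 satisfied; rule 3 satisfied; rule 4 satisfied; rule 5 satisfied.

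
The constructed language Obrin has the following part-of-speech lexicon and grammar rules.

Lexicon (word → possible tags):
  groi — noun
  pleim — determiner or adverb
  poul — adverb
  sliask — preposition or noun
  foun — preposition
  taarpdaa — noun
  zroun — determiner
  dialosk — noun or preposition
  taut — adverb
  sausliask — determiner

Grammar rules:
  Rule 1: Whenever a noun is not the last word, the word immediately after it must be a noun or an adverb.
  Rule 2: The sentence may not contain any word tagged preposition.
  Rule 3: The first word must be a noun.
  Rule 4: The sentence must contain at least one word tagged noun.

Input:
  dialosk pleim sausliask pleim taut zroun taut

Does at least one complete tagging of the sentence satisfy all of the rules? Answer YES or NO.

YES

Candidates per position — 1:dialosk {noun,preposition}; 2:pleim {determiner,adverb}; 3:sausliask {determiner}; 4:pleim {determiner,adverb}; 5:taut {adverb}; 6:zroun {determiner}; 7:taut {adverb}.
One satisfying assignment: noun adverb determiner adverb adverb determiner adverb.
Checking: rule 1 satisfied; rule 2 satisfied; rule 3 satisfied; rule 4 satisfied.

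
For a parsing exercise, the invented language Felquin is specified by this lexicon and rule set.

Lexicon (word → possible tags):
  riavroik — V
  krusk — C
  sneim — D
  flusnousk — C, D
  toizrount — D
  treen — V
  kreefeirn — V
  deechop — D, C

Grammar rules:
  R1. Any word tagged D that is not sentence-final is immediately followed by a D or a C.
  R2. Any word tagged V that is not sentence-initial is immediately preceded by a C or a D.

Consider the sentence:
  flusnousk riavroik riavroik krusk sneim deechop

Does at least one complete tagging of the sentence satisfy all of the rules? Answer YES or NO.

Candidates per position — 1:flusnousk {C,D}; 2:riavroik {V}; 3:riavroik {V}; 4:krusk {C}; 5:sneim {D}; 6:deechop {D,C}.
Rule 2 cannot be satisfied by any choice of tags from the lexicon.
So there is no consistent tagging.

NO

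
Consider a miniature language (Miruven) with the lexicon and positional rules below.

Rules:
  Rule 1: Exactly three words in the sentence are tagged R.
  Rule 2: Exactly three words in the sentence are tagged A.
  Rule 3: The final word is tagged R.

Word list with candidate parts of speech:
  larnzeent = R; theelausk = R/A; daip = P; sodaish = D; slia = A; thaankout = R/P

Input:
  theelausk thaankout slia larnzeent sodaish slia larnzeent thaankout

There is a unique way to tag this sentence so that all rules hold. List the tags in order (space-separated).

A P A R D A R R

Candidates per position — 1:theelausk {R,A}; 2:thaankout {R,P}; 3:slia {A}; 4:larnzeent {R}; 5:sodaish {D}; 6:slia {A}; 7:larnzeent {R}; 8:thaankout {R,P}.
At position 1, choosing R makes rule 2 impossible to satisfy; hence A.
At position 8, choosing P makes rule 3 impossible to satisfy; hence R.
At position 2, choosing R makes rule 1 impossible to satisfy; hence P.
The unique satisfying tagging is: A P A R D A R R.
Rule-by-rule: rule 1 ok; rule 2 ok; rule 3 ok.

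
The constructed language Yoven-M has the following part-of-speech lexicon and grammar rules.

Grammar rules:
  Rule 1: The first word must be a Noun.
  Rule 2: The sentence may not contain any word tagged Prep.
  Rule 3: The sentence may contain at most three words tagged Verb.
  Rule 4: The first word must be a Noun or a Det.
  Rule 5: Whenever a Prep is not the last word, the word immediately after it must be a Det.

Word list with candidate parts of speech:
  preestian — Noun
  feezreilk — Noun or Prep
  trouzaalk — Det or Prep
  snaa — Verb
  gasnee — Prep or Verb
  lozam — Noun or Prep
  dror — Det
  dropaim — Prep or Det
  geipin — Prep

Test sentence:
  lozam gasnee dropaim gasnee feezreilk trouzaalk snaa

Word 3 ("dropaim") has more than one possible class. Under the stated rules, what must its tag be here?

Det

Candidates per position — 1:lozam {Noun,Prep}; 2:gasnee {Prep,Verb}; 3:dropaim {Prep,Det}; 4:gasnee {Prep,Verb}; 5:feezreilk {Noun,Prep}; 6:trouzaalk {Det,Prep}; 7:snaa {Verb}.
Position 1: Prep is ruled out by rule 1; that leaves Noun.
Position 2: Prep is ruled out by rule 2; that leaves Verb.
Position 3: Prep is ruled out by rule 2; that leaves Det.
Position 4: Prep is ruled out by rule 2; that leaves Verb.
Position 5: Prep is ruled out by rule 2; that leaves Noun.
Position 6: Prep is ruled out by rule 2; that leaves Det.
So the tagging must be: Noun Verb Det Verb Noun Det Verb.
Check: rule 1 satisfied; rule 2 satisfied; rule 3 satisfied; rule 4 satisfied; rule 5 satisfied.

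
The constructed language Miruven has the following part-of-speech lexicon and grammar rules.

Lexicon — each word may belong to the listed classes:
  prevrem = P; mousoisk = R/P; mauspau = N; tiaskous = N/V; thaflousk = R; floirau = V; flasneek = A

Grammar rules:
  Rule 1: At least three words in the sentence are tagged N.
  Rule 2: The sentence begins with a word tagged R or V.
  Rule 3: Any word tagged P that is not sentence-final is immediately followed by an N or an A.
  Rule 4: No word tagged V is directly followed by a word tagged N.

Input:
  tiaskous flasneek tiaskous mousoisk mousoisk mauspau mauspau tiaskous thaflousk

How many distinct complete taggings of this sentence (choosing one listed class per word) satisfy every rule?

6

Candidates per position — 1:tiaskous {N,V}; 2:flasneek {A}; 3:tiaskous {N,V}; 4:mousoisk {R,P}; 5:mousoisk {R,P}; 6:mauspau {N}; 7:mauspau {N}; 8:tiaskous {N,V}; 9:thaflousk {R}.
There are 32 candidate sequences in total.
Checking each against the rules leaves 6 sequences.
Count = 6.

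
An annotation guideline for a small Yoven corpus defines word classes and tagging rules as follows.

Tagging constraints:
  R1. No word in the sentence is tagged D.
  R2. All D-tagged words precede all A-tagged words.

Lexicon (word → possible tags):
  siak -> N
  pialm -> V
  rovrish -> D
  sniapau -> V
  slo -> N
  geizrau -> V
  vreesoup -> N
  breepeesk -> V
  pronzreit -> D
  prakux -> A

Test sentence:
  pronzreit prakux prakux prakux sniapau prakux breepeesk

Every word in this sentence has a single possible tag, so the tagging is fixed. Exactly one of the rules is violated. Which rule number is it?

Fixed tagging: D A A A V A V.
Checking each rule: R1 fails, R2 ok.
Only rule 1 fails.

1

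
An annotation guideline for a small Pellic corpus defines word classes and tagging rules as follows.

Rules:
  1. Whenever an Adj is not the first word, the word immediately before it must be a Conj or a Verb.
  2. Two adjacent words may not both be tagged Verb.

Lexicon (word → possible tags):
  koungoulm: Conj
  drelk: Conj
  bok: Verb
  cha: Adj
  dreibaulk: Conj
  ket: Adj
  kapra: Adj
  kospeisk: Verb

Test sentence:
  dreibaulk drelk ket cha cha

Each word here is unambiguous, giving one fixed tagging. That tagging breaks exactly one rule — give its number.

Fixed tagging: Conj Conj Adj Adj Adj.
Checking each rule: R1 fails, R2 ok.
Only rule 1 fails.

1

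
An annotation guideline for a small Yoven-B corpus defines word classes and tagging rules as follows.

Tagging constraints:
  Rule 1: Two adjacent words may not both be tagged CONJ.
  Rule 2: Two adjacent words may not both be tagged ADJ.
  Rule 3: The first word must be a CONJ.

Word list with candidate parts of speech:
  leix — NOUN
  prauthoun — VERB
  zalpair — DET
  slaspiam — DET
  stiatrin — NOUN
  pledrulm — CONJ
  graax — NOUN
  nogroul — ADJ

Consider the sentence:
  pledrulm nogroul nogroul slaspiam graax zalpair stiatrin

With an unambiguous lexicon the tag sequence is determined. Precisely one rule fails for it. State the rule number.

2

Fixed tagging: CONJ ADJ ADJ DET NOUN DET NOUN.
Checking each rule: R1 ok, R2 fails, R3 ok.
Only rule 2 fails.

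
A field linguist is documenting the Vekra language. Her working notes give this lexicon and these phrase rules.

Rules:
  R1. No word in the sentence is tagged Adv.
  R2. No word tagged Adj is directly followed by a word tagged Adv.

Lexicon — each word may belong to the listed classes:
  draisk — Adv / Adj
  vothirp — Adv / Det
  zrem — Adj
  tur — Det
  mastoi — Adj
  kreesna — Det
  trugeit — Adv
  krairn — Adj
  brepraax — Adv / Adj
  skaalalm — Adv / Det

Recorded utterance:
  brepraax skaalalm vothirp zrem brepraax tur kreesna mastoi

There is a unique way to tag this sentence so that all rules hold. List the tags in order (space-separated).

Candidates per position — 1:brepraax {Adv,Adj}; 2:skaalalm {Adv,Det}; 3:vothirp {Adv,Det}; 4:zrem {Adj}; 5:brepraax {Adv,Adj}; 6:tur {Det}; 7:kreesna {Det}; 8:mastoi {Adj}.
Word 1 cannot be Adv — rule 1 would then fail for every completion. It is Adj.
Word 2 cannot be Adv — rule 1 would then fail for every completion. It is Det.
Word 3 cannot be Adv — rule 1 would then fail for every completion. It is Det.
Word 5 cannot be Adv — rule 1 would then fail for every completion. It is Adj.
So the tagging must be: Adj Det Det Adj Adj Det Det Adj.
Rule-by-rule: rule 1 ok; rule 2 ok.

Adj Det Det Adj Adj Det Det Adj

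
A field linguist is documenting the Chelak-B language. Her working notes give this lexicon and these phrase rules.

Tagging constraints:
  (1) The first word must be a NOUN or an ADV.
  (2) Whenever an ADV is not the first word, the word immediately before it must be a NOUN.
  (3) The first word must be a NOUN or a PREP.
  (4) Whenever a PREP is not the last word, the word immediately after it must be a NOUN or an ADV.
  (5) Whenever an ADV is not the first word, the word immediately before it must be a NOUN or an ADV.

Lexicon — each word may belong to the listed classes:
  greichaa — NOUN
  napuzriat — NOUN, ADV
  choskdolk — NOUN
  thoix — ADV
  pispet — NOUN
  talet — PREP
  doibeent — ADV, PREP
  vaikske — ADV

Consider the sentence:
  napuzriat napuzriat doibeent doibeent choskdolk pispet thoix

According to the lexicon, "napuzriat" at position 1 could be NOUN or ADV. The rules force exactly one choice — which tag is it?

Candidates per position — 1:napuzriat {NOUN,ADV}; 2:napuzriat {NOUN,ADV}; 3:doibeent {ADV,PREP}; 4:doibeent {ADV,PREP}; 5:choskdolk {NOUN}; 6:pispet {NOUN}; 7:thoix {ADV}.
Word 1 cannot be ADV — rule 3 would then fail for every completion. It is NOUN.
Word 4 cannot be ADV — rule 2 would then fail for every completion. It is PREP.
Word 3 cannot be PREP — rule 4 would then fail for every completion. It is ADV.
Word 2 cannot be ADV — rule 2 would then fail for every completion. It is NOUN.
So the tagging must be: NOUN NOUN ADV PREP NOUN NOUN ADV.
Rule-by-rule: rule 1 ok; rule 2 ok; rule 3 ok; rule 4 ok; rule 5 ok.

NOUN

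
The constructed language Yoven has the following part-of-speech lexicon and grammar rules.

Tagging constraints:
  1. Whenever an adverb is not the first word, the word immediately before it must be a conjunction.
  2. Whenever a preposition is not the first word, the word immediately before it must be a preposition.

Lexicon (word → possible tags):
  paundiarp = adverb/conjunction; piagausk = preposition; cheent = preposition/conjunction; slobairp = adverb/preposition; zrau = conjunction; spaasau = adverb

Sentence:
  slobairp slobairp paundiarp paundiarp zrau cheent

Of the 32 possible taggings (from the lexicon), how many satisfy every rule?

Candidates per position — 1:slobairp {adverb,preposition}; 2:slobairp {adverb,preposition}; 3:paundiarp {adverb,conjunction}; 4:paundiarp {adverb,conjunction}; 5:zrau {conjunction}; 6:cheent {preposition,conjunction}.
There are 32 candidate sequences in total.
The sequences that satisfy every rule: preposition preposition conjunction adverb conjunction conjunction; preposition preposition conjunction conjunction conjunction conjunction.
Count = 2.

2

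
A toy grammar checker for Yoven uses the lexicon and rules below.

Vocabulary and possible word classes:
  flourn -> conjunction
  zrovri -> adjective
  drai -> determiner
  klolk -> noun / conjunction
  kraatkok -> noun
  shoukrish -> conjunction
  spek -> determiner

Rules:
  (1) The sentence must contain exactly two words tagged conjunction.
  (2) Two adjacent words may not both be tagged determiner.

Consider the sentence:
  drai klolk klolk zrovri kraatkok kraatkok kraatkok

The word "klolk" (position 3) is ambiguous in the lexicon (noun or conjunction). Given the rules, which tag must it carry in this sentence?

conjunction

Candidates per position — 1:drai {determiner}; 2:klolk {noun,conjunction}; 3:klolk {noun,conjunction}; 4:zrovri {adjective}; 5:kraatkok {noun}; 6:kraatkok {noun}; 7:kraatkok {noun}.
At position 2, choosing noun makes rule 1 impossible to satisfy; hence conjunction.
At position 3, choosing noun makes rule 1 impossible to satisfy; hence conjunction.
The only consistent sequence is: determiner conjunction conjunction adjective noun noun noun.
Checking: rule 1 holds; rule 2 holds.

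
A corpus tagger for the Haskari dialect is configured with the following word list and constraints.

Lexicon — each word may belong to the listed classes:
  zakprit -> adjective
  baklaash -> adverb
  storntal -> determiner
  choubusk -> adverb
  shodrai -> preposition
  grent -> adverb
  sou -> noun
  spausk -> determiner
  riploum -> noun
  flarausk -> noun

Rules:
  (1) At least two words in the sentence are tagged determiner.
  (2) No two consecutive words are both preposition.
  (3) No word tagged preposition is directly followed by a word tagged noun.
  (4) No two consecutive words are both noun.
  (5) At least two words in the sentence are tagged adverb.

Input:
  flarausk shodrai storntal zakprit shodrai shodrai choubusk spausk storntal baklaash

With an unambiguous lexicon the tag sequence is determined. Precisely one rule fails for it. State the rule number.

Fixed tagging: noun preposition determiner adjective preposition preposition adverb determiner determiner adverb.
Rule check: R1 ok, R2 fails, R3 ok, R4 ok, R5 ok.
Only rule 2 fails.

2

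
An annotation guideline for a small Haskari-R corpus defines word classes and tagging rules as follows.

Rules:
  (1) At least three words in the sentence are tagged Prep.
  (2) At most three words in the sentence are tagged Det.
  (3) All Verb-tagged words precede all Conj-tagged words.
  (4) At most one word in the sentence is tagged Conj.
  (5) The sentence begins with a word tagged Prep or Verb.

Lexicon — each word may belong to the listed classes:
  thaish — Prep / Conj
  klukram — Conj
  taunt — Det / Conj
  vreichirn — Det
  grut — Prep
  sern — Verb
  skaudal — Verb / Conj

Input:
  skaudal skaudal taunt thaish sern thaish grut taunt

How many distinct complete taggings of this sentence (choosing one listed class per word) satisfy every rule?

2

Candidates per position — 1:skaudal {Verb,Conj}; 2:skaudal {Verb,Conj}; 3:taunt {Det,Conj}; 4:thaish {Prep,Conj}; 5:sern {Verb}; 6:thaish {Prep,Conj}; 7:grut {Prep}; 8:taunt {Det,Conj}.
There are 64 candidate sequences in total.
The sequences that satisfy every rule: Verb Verb Det Prep Verb Prep Prep Det; Verb Verb Det Prep Verb Prep Prep Conj.
Count = 2.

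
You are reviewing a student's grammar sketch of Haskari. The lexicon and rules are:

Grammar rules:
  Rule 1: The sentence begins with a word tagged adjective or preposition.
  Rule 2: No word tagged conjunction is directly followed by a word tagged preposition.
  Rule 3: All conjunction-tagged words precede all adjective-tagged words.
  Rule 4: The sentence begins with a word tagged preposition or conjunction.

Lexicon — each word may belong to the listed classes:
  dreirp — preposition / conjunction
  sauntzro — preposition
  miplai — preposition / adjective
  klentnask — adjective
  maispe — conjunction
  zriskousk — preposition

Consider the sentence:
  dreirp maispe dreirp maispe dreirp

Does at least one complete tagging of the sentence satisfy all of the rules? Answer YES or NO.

Candidates per position — 1:dreirp {preposition,conjunction}; 2:maispe {conjunction}; 3:dreirp {preposition,conjunction}; 4:maispe {conjunction}; 5:dreirp {preposition,conjunction}.
One satisfying assignment: preposition conjunction conjunction conjunction conjunction.
Rule-by-rule: rule 1 holds; rule 2 holds; rule 3 holds; rule 4 holds.

YES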